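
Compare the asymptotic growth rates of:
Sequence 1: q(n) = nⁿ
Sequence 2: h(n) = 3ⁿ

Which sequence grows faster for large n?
Comparing growth rates:
Growth-rate hierarchy: log n ≺ any polynomial ≺ any exponential cⁿ (c>1) ≺ n! ≺ nⁿ.
super-exponential nⁿ dominates exponential base 3 asymptotically.

q(n) grows faster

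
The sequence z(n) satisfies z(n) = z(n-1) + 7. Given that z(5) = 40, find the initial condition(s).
z(5) = z(0) + 5·7, so z(0) = 40 - 35 = 5.

z(0) = 5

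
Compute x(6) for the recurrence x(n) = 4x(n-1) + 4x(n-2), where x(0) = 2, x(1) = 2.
Computing the sequence terms:
2, 2, 16, 72, 352, 1696, 8192

8192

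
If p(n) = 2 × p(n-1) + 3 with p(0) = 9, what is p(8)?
Computing step by step:
p(0) = 9
p(1) = 2 × 9 + 3 = 21
p(2) = 2 × 21 + 3 = 45
p(3) = 2 × 45 + 3 = 93
p(4) = 2 × 93 + 3 = 189
p(5) = 2 × 189 + 3 = 381
p(6) = 2 × 381 + 3 = 765
p(7) = 2 × 765 + 3 = 1533
p(8) = 2 × 1533 + 3 = 3069

3069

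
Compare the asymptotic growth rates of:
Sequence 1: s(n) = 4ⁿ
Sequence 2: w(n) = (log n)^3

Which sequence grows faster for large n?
Comparing growth rates:
Growth-rate hierarchy: log n ≺ any polynomial ≺ any exponential cⁿ (c>1) ≺ n! ≺ nⁿ.
exponential base 4 dominates polylogarithmic (log n)^3 asymptotically.

s(n) grows faster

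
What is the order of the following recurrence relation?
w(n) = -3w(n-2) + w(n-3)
The order is the largest lag k for which w(n-k) appears. Here the deepest term is w(n-3), so the order is 3.

Order 3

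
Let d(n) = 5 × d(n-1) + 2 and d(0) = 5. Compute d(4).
Computing step by step:
d(0) = 5
d(1) = 5 × 5 + 2 = 27
d(2) = 5 × 27 + 2 = 137
d(3) = 5 × 137 + 2 = 687
d(4) = 5 × 687 + 2 = 3437

3437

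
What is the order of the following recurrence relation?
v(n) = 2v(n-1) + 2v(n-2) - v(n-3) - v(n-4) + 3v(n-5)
The order is the largest lag k for which v(n-k) appears. Here the deepest term is v(n-5), so the order is 5.

Order 5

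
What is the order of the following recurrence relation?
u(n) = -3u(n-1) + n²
The order is the largest lag k for which u(n-k) appears. Here the deepest term is u(n-1) (the n² term is non-homogeneous and does not affect the order), so the order is 1.

Order 1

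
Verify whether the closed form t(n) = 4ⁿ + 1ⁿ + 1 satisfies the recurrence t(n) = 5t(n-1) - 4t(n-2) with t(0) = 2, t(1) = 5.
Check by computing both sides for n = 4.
From the recurrence with t(0) = 2, t(1) = 5:
  t(0) = 2, t(1) = 5, t(2) = 17, t(3) = 65, t(4) = 257
  so the recurrence gives t(4) = 257.
From the proposed closed form t(n) = 4ⁿ + 1ⁿ + 1:
  t(4) = 258.
The recurrence gives 257 but the closed form gives 258, so the closed form does not satisfy the recurrence.

No, the closed form is incorrect.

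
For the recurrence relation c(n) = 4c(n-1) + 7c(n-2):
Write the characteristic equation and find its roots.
Substitute c(n) = rⁿ and divide through by rⁿ⁻²: r² - 4r - 7 = 0
Discriminant: 4² + 4·7 = 44, not a perfect square, so by the quadratic formula r = (4 ± √44)/2.
General solution: c(n) = A·r₁ⁿ + B·r₂ⁿ where r₁,r₂ = (4 ± √44)/2

Characteristic: r² - 4r - 7 = 0, Roots: r = (4 ± √44)/2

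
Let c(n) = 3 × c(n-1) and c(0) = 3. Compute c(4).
Computing step by step:
c(0) = 3
c(1) = 3 × 3 = 9
c(2) = 3 × 9 = 27
c(3) = 3 × 27 = 81
c(4) = 3 × 81 = 243

243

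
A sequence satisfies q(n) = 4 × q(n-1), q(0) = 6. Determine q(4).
Computing step by step:
q(0) = 6
q(1) = 4 × 6 = 24
q(2) = 4 × 24 = 96
q(3) = 4 × 96 = 384
q(4) = 4 × 384 = 1536

1536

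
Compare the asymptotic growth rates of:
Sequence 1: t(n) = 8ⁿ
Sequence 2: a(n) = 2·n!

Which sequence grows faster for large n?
Comparing growth rates:
Growth-rate hierarchy: log n ≺ any polynomial ≺ any exponential cⁿ (c>1) ≺ n! ≺ nⁿ.
factorial dominates exponential base 8 asymptotically.

a(n) grows faster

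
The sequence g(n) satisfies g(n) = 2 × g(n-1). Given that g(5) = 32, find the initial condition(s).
In general g(n) = 2ⁿ · g(0). At n = 5: g(0) = g(5) / 2^5 = 32 / 32 = 1.

g(0) = 1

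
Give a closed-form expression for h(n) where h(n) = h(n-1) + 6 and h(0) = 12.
Recurrence: h(n) = h(n-1) + 6, initial: h(0) = 12.
Each step adds 6, so h(n) = h(0) + 6n = 6n + 12.

h(n) = 6n + 12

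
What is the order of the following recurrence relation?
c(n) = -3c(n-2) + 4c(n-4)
The order is the largest lag k for which c(n-k) appears. Here the deepest term is c(n-4), so the order is 4.

Order 4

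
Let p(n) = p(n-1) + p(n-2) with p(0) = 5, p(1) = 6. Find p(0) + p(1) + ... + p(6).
Computing the sequence terms: 5, 6, 11, 17, 28, 45, 73
Adding these values together:

185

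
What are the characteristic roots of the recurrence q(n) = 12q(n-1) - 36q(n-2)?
Substitute q(n) = rⁿ and divide through by rⁿ⁻²: r² - 12r + 36 = 0
Factor: (r - 6)² = 0, so r = 6 (double root).
General solution: q(n) = (A + Bn)·6ⁿ

Characteristic: r² - 12r + 36 = 0, Roots: r = 6 (double root)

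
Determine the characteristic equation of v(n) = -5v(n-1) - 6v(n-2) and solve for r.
Substitute v(n) = rⁿ and divide through by rⁿ⁻²: r² + 5r + 6 = 0
Factor: (r + 2)(r + 3) = 0, so r = -2, -3.
General solution: v(n) = A·(-2)ⁿ + B·(-3)ⁿ

Characteristic: r² + 5r + 6 = 0, Roots: r = -2, -3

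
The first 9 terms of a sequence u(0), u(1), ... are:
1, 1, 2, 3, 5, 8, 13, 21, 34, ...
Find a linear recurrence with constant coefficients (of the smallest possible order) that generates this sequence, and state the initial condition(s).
Look for the lowest-order linear relation among consecutive terms.
Observation: u(n) - 1·u(n-1) - (1)·u(n-2) = 0 holds for the shown terms, and no order-1 relation u(n) = α·u(n-1) + β fits.
Check at n=3: 1·2 + (1)·1 = 3. ✓

u(n) = u(n-1) + u(n-2), u(0) = 1, u(1) = 1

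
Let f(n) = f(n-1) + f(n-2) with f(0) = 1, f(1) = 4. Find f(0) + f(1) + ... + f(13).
Computing the sequence terms: 1, 4, 5, 9, 14, 23, 37, 60, 97, 157, 254, 411, 665, 1076
Adding these values together:

2813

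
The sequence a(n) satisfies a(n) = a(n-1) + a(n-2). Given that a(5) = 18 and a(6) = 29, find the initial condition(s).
Work backwards using a(k) = a(k+2) - a(k+1):
a(4) = a(6) - a(5) = 29 - 18 = 11
a(3) = a(5) - a(4) = 18 - 11 = 7
a(2) = a(4) - a(3) = 11 - 7 = 4
a(1) = a(3) - a(2) = 7 - 4 = 3
a(0) = a(2) - a(1) = 4 - 3 = 1

a(0) = 1, a(1) = 3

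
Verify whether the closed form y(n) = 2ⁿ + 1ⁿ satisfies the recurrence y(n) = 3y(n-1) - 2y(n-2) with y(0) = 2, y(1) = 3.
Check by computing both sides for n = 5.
From the recurrence with y(0) = 2, y(1) = 3:
  y(0) = 2, y(1) = 3, y(2) = 5, y(3) = 9, y(4) = 17, y(5) = 33
  so the recurrence gives y(5) = 33.
From the proposed closed form y(n) = 2ⁿ + 1ⁿ:
  y(5) = 33.
Both sides give 33 at n = 5, and the initial condition(s) match, so the closed form is consistent.

Yes, the closed form is correct.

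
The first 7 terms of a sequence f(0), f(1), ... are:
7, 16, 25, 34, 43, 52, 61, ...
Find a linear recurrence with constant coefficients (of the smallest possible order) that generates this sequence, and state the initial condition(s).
Look for the lowest-order linear relation among consecutive terms.
Observation: consecutive differences are constant (= 9).
Check at n=2: 1·16 + 9 = 25. ✓

f(n) = f(n-1) + 9, f(0) = 7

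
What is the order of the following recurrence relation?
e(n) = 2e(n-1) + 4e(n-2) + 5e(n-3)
The order is the largest lag k for which e(n-k) appears. Here the deepest term is e(n-3), so the order is 3.

Order 3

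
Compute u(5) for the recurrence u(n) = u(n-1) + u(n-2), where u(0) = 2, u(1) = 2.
Computing the sequence terms:
2, 2, 4, 6, 10, 16

16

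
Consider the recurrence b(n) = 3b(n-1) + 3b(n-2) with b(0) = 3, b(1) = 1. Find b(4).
Computing the sequence terms:
3, 1, 12, 39, 153

153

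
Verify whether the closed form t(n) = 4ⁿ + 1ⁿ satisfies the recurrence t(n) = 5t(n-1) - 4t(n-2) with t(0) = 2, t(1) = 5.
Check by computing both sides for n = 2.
From the recurrence with t(0) = 2, t(1) = 5:
  t(0) = 2, t(1) = 5, t(2) = 17
  so the recurrence gives t(2) = 17.
From the proposed closed form t(n) = 4ⁿ + 1ⁿ:
  t(2) = 17.
Both sides give 17 at n = 2, and the initial condition(s) match, so the closed form is consistent.

Yes, the closed form is correct.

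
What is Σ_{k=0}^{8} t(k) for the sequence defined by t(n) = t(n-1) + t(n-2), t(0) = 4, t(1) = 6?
Computing the sequence terms: 4, 6, 10, 16, 26, 42, 68, 110, 178
Adding these values together:

460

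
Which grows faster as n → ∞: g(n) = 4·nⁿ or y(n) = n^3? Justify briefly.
Comparing growth rates:
Growth-rate hierarchy: log n ≺ any polynomial ≺ any exponential cⁿ (c>1) ≺ n! ≺ nⁿ.
super-exponential nⁿ dominates polynomial degree 3 asymptotically.

g(n) grows faster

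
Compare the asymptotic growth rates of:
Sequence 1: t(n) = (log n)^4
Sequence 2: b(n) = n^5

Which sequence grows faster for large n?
Comparing growth rates:
Growth-rate hierarchy: log n ≺ any polynomial ≺ any exponential cⁿ (c>1) ≺ n! ≺ nⁿ.
polynomial degree 5 dominates polylogarithmic (log n)^4 asymptotically.

b(n) grows faster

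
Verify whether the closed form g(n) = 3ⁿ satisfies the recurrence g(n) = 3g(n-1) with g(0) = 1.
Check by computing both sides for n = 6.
From the recurrence with g(0) = 1:
  g(0) = 1, g(1) = 3, g(2) = 9, g(3) = 27, g(4) = 81, g(5) = 243, g(6) = 729
  so the recurrence gives g(6) = 729.
From the proposed closed form g(n) = 3ⁿ:
  g(6) = 729.
Both sides give 729 at n = 6, and the initial condition(s) match, so the closed form is consistent.

Yes, the closed form is correct.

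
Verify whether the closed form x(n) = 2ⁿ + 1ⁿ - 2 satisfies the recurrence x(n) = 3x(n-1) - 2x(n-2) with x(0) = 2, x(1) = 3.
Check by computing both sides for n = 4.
From the recurrence with x(0) = 2, x(1) = 3:
  x(0) = 2, x(1) = 3, x(2) = 5, x(3) = 9, x(4) = 17
  so the recurrence gives x(4) = 17.
From the proposed closed form x(n) = 2ⁿ + 1ⁿ - 2:
  x(4) = 15.
The recurrence gives 17 but the closed form gives 15, so the closed form does not satisfy the recurrence.

No, the closed form is incorrect.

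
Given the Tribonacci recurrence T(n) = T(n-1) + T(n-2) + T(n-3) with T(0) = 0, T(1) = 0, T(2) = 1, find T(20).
Computing the sequence terms:
0, 0, 1, 1, 2, 4, 7, 13, 24, 44, 81, 149, 274, 504, 927, 1705, 3136, 5768, 10609, 19513, 35890

35890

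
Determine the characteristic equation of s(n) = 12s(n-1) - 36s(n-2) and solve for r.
Substitute s(n) = rⁿ and divide through by rⁿ⁻²: r² - 12r + 36 = 0
Factor: (r - 6)² = 0, so r = 6 (double root).
General solution: s(n) = (A + Bn)·6ⁿ

Characteristic: r² - 12r + 36 = 0, Roots: r = 6 (double root)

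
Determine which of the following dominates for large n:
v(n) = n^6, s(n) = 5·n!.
Comparing growth rates:
Growth-rate hierarchy: log n ≺ any polynomial ≺ any exponential cⁿ (c>1) ≺ n! ≺ nⁿ.
factorial dominates polynomial degree 6 asymptotically.

s(n) grows faster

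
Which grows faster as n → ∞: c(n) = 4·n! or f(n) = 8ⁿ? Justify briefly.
Comparing growth rates:
Growth-rate hierarchy: log n ≺ any polynomial ≺ any exponential cⁿ (c>1) ≺ n! ≺ nⁿ.
factorial dominates exponential base 8 asymptotically.

c(n) grows faster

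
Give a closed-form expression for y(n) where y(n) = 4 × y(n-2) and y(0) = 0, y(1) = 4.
Recurrence: y(n) = 4 × y(n-2), initial: y(0) = 0, y(1) = 4.
Characteristic equation: r² - 4 = 0, which factors as (r - 2)(r + 2) = 0, so r = 2, -2. General solution y(n) = A·2ⁿ + B·(-2)ⁿ. From y(0) = 0: A + B = 0. From y(1) = 4: 2A - 2B = 4. Solving gives A = 1, B = -1.

y(n) = 2ⁿ - (-2)ⁿ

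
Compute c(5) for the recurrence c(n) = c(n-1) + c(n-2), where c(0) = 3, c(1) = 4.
Computing the sequence terms:
3, 4, 7, 11, 18, 29

29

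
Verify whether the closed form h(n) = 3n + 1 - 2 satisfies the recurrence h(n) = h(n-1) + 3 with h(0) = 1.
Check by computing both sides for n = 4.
From the recurrence with h(0) = 1:
  h(0) = 1, h(1) = 4, h(2) = 7, h(3) = 10, h(4) = 13
  so the recurrence gives h(4) = 13.
From the proposed closed form h(n) = 3n + 1 - 2:
  h(4) = 11.
The recurrence gives 13 but the closed form gives 11, so the closed form does not satisfy the recurrence.

No, the closed form is incorrect.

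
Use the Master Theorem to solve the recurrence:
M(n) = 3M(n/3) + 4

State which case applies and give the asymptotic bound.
Master Theorem template: M(n) = a·M(n/b) + f(n).
Here: a=3, b=3, f(n)=4
Compute log_b(a) = log_3(3) = 1.
f(n) = 4 = O(n^(1-ε)) with ε = 1. Case 1: M(n) = Θ(n^log_b(a)) = Θ(n).

Case 1: M(n) = Θ(n)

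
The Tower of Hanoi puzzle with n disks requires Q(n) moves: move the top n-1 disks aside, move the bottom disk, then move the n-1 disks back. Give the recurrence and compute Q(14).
Moving n disks = move the top n-1 disks aside (Q(n-1) moves) + move the largest disk (1 move) + move the n-1 disks back on top (Q(n-1) moves), so Q(n) = 2Q(n-1) + 1, with Q(1) = 1 (a single disk takes one move).
First terms: 1, 3, 7, 15, 31, 63, … — each is one less than a power of 2. Indeed Q(n) + 1 = 2(Q(n-1) + 1) with Q(1) + 1 = 2, so Q(n) + 1 = 2ⁿ and Q(n) = 2ⁿ - 1.
Hence Q(14) = 2^14 - 1 = 16384 - 1 = 16383.

Q(n) = 2Q(n-1) + 1, Q(1) = 1; Q(14) = 16383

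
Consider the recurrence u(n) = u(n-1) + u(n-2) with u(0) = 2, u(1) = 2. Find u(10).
Computing the sequence terms:
2, 2, 4, 6, 10, 16, 26, 42, 68, 110, 178

178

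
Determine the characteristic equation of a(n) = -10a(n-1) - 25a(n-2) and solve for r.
Substitute a(n) = rⁿ and divide through by rⁿ⁻²: r² + 10r + 25 = 0
Factor: (r + 5)² = 0, so r = -5 (double root).
General solution: a(n) = (A + Bn)·(-5)ⁿ

Characteristic: r² + 10r + 25 = 0, Roots: r = -5 (double root)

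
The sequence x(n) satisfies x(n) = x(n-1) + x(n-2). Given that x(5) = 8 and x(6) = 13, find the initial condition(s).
Work backwards using x(k) = x(k+2) - x(k+1):
x(4) = x(6) - x(5) = 13 - 8 = 5
x(3) = x(5) - x(4) = 8 - 5 = 3
x(2) = x(4) - x(3) = 5 - 3 = 2
x(1) = x(3) - x(2) = 3 - 2 = 1
x(0) = x(2) - x(1) = 2 - 1 = 1

x(0) = 1, x(1) = 1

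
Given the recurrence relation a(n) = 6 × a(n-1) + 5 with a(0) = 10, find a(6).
Computing step by step:
a(0) = 10
a(1) = 6 × 10 + 5 = 65
a(2) = 6 × 65 + 5 = 395
a(3) = 6 × 395 + 5 = 2375
a(4) = 6 × 2375 + 5 = 14255
a(5) = 6 × 14255 + 5 = 85535
a(6) = 6 × 85535 + 5 = 513215

513215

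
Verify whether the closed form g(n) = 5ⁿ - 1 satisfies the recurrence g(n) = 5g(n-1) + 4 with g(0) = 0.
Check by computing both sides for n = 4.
From the recurrence with g(0) = 0:
  g(0) = 0, g(1) = 4, g(2) = 24, g(3) = 124, g(4) = 624
  so the recurrence gives g(4) = 624.
From the proposed closed form g(n) = 5ⁿ - 1:
  g(4) = 624.
Both sides give 624 at n = 4, and the initial condition(s) match, so the closed form is consistent.

Yes, the closed form is correct.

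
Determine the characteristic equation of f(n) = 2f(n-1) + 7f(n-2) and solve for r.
Substitute f(n) = rⁿ and divide through by rⁿ⁻²: r² - 2r - 7 = 0
Discriminant: 2² + 4·7 = 32, not a perfect square, so by the quadratic formula r = (2 ± √32)/2.
General solution: f(n) = A·r₁ⁿ + B·r₂ⁿ where r₁,r₂ = (2 ± √32)/2

Characteristic: r² - 2r - 7 = 0, Roots: r = (2 ± √32)/2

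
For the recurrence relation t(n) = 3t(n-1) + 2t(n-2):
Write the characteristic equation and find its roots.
Substitute t(n) = rⁿ and divide through by rⁿ⁻²: r² - 3r - 2 = 0
Discriminant: 3² + 4·2 = 17, not a perfect square, so by the quadratic formula r = (3 ± √17)/2.
General solution: t(n) = A·r₁ⁿ + B·r₂ⁿ where r₁,r₂ = (3 ± √17)/2

Characteristic: r² - 3r - 2 = 0, Roots: r = (3 ± √17)/2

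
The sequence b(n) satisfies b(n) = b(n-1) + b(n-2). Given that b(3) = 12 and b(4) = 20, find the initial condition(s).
Work backwards using b(k) = b(k+2) - b(k+1):
b(2) = b(4) - b(3) = 20 - 12 = 8
b(1) = b(3) - b(2) = 12 - 8 = 4
b(0) = b(2) - b(1) = 8 - 4 = 4

b(0) = 4, b(1) = 4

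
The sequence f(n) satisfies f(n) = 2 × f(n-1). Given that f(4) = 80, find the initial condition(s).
In general f(n) = 2ⁿ · f(0). At n = 4: f(0) = f(4) / 2^4 = 80 / 16 = 5.

f(0) = 5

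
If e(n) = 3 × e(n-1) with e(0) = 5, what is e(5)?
Computing step by step:
e(0) = 5
e(1) = 3 × 5 = 15
e(2) = 3 × 15 = 45
e(3) = 3 × 45 = 135
e(4) = 3 × 135 = 405
e(5) = 3 × 405 = 1215

1215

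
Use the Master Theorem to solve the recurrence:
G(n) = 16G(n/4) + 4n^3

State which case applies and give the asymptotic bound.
Master Theorem template: G(n) = a·G(n/b) + f(n).
Here: a=16, b=4, f(n)=4n^3
Compute log_b(a) = log_4(16) = 2.
f(n) = 4n^3 = Ω(n^(2+ε)) with ε = 1, and the regularity condition holds (a·f(n/b) = (a/b^3)·f(n) with a/b^3 = 4^-1 < 1). Case 3: G(n) = Θ(f(n)) = Θ(n^3).

Case 3: G(n) = Θ(n^3)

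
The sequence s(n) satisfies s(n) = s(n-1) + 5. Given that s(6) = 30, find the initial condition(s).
s(6) = s(0) + 6·5, so s(0) = 30 - 30 = 0.

s(0) = 0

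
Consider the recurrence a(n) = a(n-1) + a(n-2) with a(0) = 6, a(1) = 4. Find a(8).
Computing the sequence terms:
6, 4, 10, 14, 24, 38, 62, 100, 162

162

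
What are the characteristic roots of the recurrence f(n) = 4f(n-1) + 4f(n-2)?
Substitute f(n) = rⁿ and divide through by rⁿ⁻²: r² - 4r - 4 = 0
Discriminant: 4² + 4·4 = 32, not a perfect square, so by the quadratic formula r = (4 ± √32)/2.
General solution: f(n) = A·r₁ⁿ + B·r₂ⁿ where r₁,r₂ = (4 ± √32)/2

Characteristic: r² - 4r - 4 = 0, Roots: r = (4 ± √32)/2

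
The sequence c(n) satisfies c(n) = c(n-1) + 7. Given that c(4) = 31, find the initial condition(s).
c(4) = c(0) + 4·7, so c(0) = 31 - 28 = 3.

c(0) = 3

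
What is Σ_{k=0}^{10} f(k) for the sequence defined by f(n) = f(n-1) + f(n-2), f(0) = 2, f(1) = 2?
Computing the sequence terms: 2, 2, 4, 6, 10, 16, 26, 42, 68, 110, 178
Adding these values together:

464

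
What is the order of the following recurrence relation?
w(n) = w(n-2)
The order is the largest lag k for which w(n-k) appears. Here the deepest term is w(n-2), so the order is 2.

Order 2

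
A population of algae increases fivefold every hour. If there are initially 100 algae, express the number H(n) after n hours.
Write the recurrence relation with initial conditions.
Each hour multiplies the count by 5, so the count after n hours depends only on the count after n-1 hours: H(n) = 5 × H(n-1). The starting count gives H(0) = 100.
Unrolling n times gives the closed form H(n) = 100 × 5ⁿ.

H(n) = 5 × H(n-1), H(0) = 100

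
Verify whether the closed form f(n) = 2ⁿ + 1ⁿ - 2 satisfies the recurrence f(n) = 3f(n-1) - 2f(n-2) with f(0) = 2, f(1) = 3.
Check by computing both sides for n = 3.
From the recurrence with f(0) = 2, f(1) = 3:
  f(0) = 2, f(1) = 3, f(2) = 5, f(3) = 9
  so the recurrence gives f(3) = 9.
From the proposed closed form f(n) = 2ⁿ + 1ⁿ - 2:
  f(3) = 7.
The recurrence gives 9 but the closed form gives 7, so the closed form does not satisfy the recurrence.

No, the closed form is incorrect.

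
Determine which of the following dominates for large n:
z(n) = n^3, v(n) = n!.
Comparing growth rates:
Growth-rate hierarchy: log n ≺ any polynomial ≺ any exponential cⁿ (c>1) ≺ n! ≺ nⁿ.
factorial dominates polynomial degree 3 asymptotically.

v(n) grows faster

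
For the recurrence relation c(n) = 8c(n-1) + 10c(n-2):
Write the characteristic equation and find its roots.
Substitute c(n) = rⁿ and divide through by rⁿ⁻²: r² - 8r - 10 = 0
Discriminant: 8² + 4·10 = 104, not a perfect square, so by the quadratic formula r = (8 ± √104)/2.
General solution: c(n) = A·r₁ⁿ + B·r₂ⁿ where r₁,r₂ = (8 ± √104)/2

Characteristic: r² - 8r - 10 = 0, Roots: r = (8 ± √104)/2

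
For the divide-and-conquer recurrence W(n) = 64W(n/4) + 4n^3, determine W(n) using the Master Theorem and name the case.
Master Theorem template: W(n) = a·W(n/b) + f(n).
Here: a=64, b=4, f(n)=4n^3
Compute log_b(a) = log_4(64) = 3.
f(n) = 4n^3 = Θ(n^3). Case 2: W(n) = Θ(n^3 log n).

Case 2: W(n) = Θ(n^3 log n)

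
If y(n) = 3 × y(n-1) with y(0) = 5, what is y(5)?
Computing step by step:
y(0) = 5
y(1) = 3 × 5 = 15
y(2) = 3 × 15 = 45
y(3) = 3 × 45 = 135
y(4) = 3 × 135 = 405
y(5) = 3 × 405 = 1215

1215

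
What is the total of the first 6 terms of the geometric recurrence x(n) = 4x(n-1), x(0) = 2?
Computing the sequence terms: 2, 8, 32, 128, 512, 2048
Adding these values together:

2730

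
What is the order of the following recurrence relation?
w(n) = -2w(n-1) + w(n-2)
The order is the largest lag k for which w(n-k) appears. Here the deepest term is w(n-2), so the order is 2.

Order 2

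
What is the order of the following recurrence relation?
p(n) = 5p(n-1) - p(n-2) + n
The order is the largest lag k for which p(n-k) appears. Here the deepest term is p(n-2) (the n term is non-homogeneous and does not affect the order), so the order is 2.

Order 2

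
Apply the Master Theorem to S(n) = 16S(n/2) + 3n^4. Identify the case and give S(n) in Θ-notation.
Master Theorem template: S(n) = a·S(n/b) + f(n).
Here: a=16, b=2, f(n)=3n^4
Compute log_b(a) = log_2(16) = 4.
f(n) = 3n^4 = Θ(n^4). Case 2: S(n) = Θ(n^4 log n).

Case 2: S(n) = Θ(n^4 log n)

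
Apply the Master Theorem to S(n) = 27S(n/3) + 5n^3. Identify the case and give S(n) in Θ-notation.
Master Theorem template: S(n) = a·S(n/b) + f(n).
Here: a=27, b=3, f(n)=5n^3
Compute log_b(a) = log_3(27) = 3.
f(n) = 5n^3 = Θ(n^3). Case 2: S(n) = Θ(n^3 log n).

Case 2: S(n) = Θ(n^3 log n)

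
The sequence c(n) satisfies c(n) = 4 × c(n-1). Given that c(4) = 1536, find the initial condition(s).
In general c(n) = 4ⁿ · c(0). At n = 4: c(0) = c(4) / 4^4 = 1536 / 256 = 6.

c(0) = 6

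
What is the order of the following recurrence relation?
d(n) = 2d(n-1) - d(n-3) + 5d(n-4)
The order is the largest lag k for which d(n-k) appears. Here the deepest term is d(n-4), so the order is 4.

Order 4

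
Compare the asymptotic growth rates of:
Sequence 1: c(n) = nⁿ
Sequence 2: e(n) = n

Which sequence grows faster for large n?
Comparing growth rates:
Growth-rate hierarchy: log n ≺ any polynomial ≺ any exponential cⁿ (c>1) ≺ n! ≺ nⁿ.
super-exponential nⁿ dominates polynomial degree 1 asymptotically.

c(n) grows faster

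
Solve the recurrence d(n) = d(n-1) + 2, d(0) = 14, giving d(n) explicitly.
Recurrence: d(n) = d(n-1) + 2, initial: d(0) = 14.
Each step adds 2, so d(n) = d(0) + 2n = 2n + 14.

d(n) = 2n + 14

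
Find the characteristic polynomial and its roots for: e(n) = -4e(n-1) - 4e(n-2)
Substitute e(n) = rⁿ and divide through by rⁿ⁻²: r² + 4r + 4 = 0
Factor: (r + 2)² = 0, so r = -2 (double root).
General solution: e(n) = (A + Bn)·(-2)ⁿ

Characteristic: r² + 4r + 4 = 0, Roots: r = -2 (double root)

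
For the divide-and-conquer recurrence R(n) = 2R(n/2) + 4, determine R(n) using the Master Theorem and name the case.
Master Theorem template: R(n) = a·R(n/b) + f(n).
Here: a=2, b=2, f(n)=4
Compute log_b(a) = log_2(2) = 1.
f(n) = 4 = O(n^(1-ε)) with ε = 1. Case 1: R(n) = Θ(n^log_b(a)) = Θ(n).

Case 1: R(n) = Θ(n)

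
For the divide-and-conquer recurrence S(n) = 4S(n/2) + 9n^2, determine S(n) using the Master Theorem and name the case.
Master Theorem template: S(n) = a·S(n/b) + f(n).
Here: a=4, b=2, f(n)=9n^2
Compute log_b(a) = log_2(4) = 2.
f(n) = 9n^2 = Θ(n^2). Case 2: S(n) = Θ(n^2 log n).

Case 2: S(n) = Θ(n^2 log n)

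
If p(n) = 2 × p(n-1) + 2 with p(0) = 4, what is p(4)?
Computing step by step:
p(0) = 4
p(1) = 2 × 4 + 2 = 10
p(2) = 2 × 10 + 2 = 22
p(3) = 2 × 22 + 2 = 46
p(4) = 2 × 46 + 2 = 94

94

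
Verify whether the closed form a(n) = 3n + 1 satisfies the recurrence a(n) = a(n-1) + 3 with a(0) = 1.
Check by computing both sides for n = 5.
From the recurrence with a(0) = 1:
  a(0) = 1, a(1) = 4, a(2) = 7, a(3) = 10, a(4) = 13, a(5) = 16
  so the recurrence gives a(5) = 16.
From the proposed closed form a(n) = 3n + 1:
  a(5) = 16.
Both sides give 16 at n = 5, and the initial condition(s) match, so the closed form is consistent.

Yes, the closed form is correct.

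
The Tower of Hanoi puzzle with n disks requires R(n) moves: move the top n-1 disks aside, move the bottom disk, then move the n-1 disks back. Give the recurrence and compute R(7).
Moving n disks = move the top n-1 disks aside (R(n-1) moves) + move the largest disk (1 move) + move the n-1 disks back on top (R(n-1) moves), so R(n) = 2R(n-1) + 1, with R(1) = 1 (a single disk takes one move).
First terms: 1, 3, 7, 15, 31, 63, … — each is one less than a power of 2. Indeed R(n) + 1 = 2(R(n-1) + 1) with R(1) + 1 = 2, so R(n) + 1 = 2ⁿ and R(n) = 2ⁿ - 1.
Hence R(7) = 2^7 - 1 = 128 - 1 = 127.

R(n) = 2R(n-1) + 1, R(1) = 1; R(7) = 127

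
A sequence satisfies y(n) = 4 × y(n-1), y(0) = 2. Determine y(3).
Computing step by step:
y(0) = 2
y(1) = 4 × 2 = 8
y(2) = 4 × 8 = 32
y(3) = 4 × 32 = 128

128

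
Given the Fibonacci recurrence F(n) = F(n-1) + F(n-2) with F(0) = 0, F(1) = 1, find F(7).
Computing the sequence terms:
0, 1, 1, 2, 3, 5, 8, 13

13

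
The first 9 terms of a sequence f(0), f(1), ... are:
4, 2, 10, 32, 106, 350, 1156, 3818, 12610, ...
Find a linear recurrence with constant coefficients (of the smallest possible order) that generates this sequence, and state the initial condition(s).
Look for the lowest-order linear relation among consecutive terms.
Observation: f(n) - 3·f(n-1) - (1)·f(n-2) = 0 holds for the shown terms, and no order-1 relation f(n) = α·f(n-1) + β fits.
Check at n=3: 3·10 + (1)·2 = 32. ✓

f(n) = 3f(n-1) + f(n-2), f(0) = 4, f(1) = 2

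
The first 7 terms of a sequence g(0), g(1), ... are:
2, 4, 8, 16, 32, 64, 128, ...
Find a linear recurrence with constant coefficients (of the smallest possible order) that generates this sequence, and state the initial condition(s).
Look for the lowest-order linear relation among consecutive terms.
Observation: each term is 2× the previous.
Check at n=2: 2·4 = 8. ✓

g(n) = 2 × g(n-1), g(0) = 2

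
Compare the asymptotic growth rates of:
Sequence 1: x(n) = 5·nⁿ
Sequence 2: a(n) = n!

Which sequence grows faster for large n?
Comparing growth rates:
Growth-rate hierarchy: log n ≺ any polynomial ≺ any exponential cⁿ (c>1) ≺ n! ≺ nⁿ.
super-exponential nⁿ dominates factorial asymptotically.

x(n) grows faster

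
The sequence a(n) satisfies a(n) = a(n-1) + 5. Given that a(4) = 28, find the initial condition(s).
a(4) = a(0) + 4·5, so a(0) = 28 - 20 = 8.

a(0) = 8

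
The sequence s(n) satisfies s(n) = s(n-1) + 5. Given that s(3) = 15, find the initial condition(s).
s(3) = s(0) + 3·5, so s(0) = 15 - 15 = 0.

s(0) = 0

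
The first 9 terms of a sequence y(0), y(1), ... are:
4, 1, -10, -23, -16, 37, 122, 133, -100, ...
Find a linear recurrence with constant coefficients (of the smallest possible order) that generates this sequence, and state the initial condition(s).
Look for the lowest-order linear relation among consecutive terms.
Observation: y(n) - 2·y(n-1) - (-3)·y(n-2) = 0 holds for the shown terms, and no order-1 relation y(n) = α·y(n-1) + β fits.
Check at n=3: 2·-10 + (-3)·1 = -23. ✓

y(n) = 2y(n-1) - 3y(n-2), y(0) = 4, y(1) = 1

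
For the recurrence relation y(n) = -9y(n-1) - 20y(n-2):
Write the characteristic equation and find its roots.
Substitute y(n) = rⁿ and divide through by rⁿ⁻²: r² + 9r + 20 = 0
Factor: (r + 4)(r + 5) = 0, so r = -4, -5.
General solution: y(n) = A·(-4)ⁿ + B·(-5)ⁿ

Characteristic: r² + 9r + 20 = 0, Roots: r = -4, -5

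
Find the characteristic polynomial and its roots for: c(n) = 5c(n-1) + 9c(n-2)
Substitute c(n) = rⁿ and divide through by rⁿ⁻²: r² - 5r - 9 = 0
Discriminant: 5² + 4·9 = 61, not a perfect square, so by the quadratic formula r = (5 ± √61)/2.
General solution: c(n) = A·r₁ⁿ + B·r₂ⁿ where r₁,r₂ = (5 ± √61)/2

Characteristic: r² - 5r - 9 = 0, Roots: r = (5 ± √61)/2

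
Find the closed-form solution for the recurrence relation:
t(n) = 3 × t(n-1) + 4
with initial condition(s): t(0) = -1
Recurrence: t(n) = 3 × t(n-1) + 4, initial: t(0) = -1.
Try t(n) = A·3ⁿ + C. Substituting: A·3ⁿ + C = 3(A·3ⁿ⁻¹ + C) + 4 = A·3ⁿ + 3C + 4, so C = 3C + 4, giving C = -2. Then t(0) = A - 2 = -1 gives A = 1.

t(n) = 3ⁿ - 2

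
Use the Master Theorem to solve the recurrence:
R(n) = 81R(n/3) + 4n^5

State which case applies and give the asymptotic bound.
Master Theorem template: R(n) = a·R(n/b) + f(n).
Here: a=81, b=3, f(n)=4n^5
Compute log_b(a) = log_3(81) = 4.
f(n) = 4n^5 = Ω(n^(4+ε)) with ε = 1, and the regularity condition holds (a·f(n/b) = (a/b^5)·f(n) with a/b^5 = 3^-1 < 1). Case 3: R(n) = Θ(f(n)) = Θ(n^5).

Case 3: R(n) = Θ(n^5)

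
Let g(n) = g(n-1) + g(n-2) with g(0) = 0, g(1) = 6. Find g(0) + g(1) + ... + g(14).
Computing the sequence terms: 0, 6, 6, 12, 18, 30, 48, 78, 126, 204, 330, 534, 864, 1398, 2262
Adding these values together:

5916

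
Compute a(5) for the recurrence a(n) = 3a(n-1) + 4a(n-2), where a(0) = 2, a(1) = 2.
Computing the sequence terms:
2, 2, 14, 50, 206, 818

818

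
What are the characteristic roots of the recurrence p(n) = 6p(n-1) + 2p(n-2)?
Substitute p(n) = rⁿ and divide through by rⁿ⁻²: r² - 6r - 2 = 0
Discriminant: 6² + 4·2 = 44, not a perfect square, so by the quadratic formula r = (6 ± √44)/2.
General solution: p(n) = A·r₁ⁿ + B·r₂ⁿ where r₁,r₂ = (6 ± √44)/2

Characteristic: r² - 6r - 2 = 0, Roots: r = (6 ± √44)/2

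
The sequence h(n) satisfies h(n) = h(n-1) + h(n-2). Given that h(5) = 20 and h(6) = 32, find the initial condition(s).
Work backwards using h(k) = h(k+2) - h(k+1):
h(4) = h(6) - h(5) = 32 - 20 = 12
h(3) = h(5) - h(4) = 20 - 12 = 8
h(2) = h(4) - h(3) = 12 - 8 = 4
h(1) = h(3) - h(2) = 8 - 4 = 4
h(0) = h(2) - h(1) = 4 - 4 = 0

h(0) = 0, h(1) = 4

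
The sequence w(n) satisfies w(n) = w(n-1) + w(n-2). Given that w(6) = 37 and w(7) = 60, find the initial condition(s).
Work backwards using w(k) = w(k+2) - w(k+1):
w(5) = w(7) - w(6) = 60 - 37 = 23
w(4) = w(6) - w(5) = 37 - 23 = 14
w(3) = w(5) - w(4) = 23 - 14 = 9
w(2) = w(4) - w(3) = 14 - 9 = 5
w(1) = w(3) - w(2) = 9 - 5 = 4
w(0) = w(2) - w(1) = 5 - 4 = 1

w(0) = 1, w(1) = 4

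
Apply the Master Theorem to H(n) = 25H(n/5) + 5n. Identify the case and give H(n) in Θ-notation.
Master Theorem template: H(n) = a·H(n/b) + f(n).
Here: a=25, b=5, f(n)=5n
Compute log_b(a) = log_5(25) = 2.
f(n) = 5n = O(n^(2-ε)) with ε = 1. Case 1: H(n) = Θ(n^log_b(a)) = Θ(n^2).

Case 1: H(n) = Θ(n^2)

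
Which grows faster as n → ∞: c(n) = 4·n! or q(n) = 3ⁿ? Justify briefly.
Comparing growth rates:
Growth-rate hierarchy: log n ≺ any polynomial ≺ any exponential cⁿ (c>1) ≺ n! ≺ nⁿ.
factorial dominates exponential base 3 asymptotically.

c(n) grows faster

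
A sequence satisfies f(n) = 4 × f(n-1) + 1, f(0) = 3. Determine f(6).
Computing step by step:
f(0) = 3
f(1) = 4 × 3 + 1 = 13
f(2) = 4 × 13 + 1 = 53
f(3) = 4 × 53 + 1 = 213
f(4) = 4 × 213 + 1 = 853
f(5) = 4 × 853 + 1 = 3413
f(6) = 4 × 3413 + 1 = 13653

13653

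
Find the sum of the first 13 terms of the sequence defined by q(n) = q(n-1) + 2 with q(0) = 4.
Computing the sequence terms: 4, 6, 8, 10, 12, 14, 16, 18, 20, 22, 24, 26, 28
Adding these values together:

208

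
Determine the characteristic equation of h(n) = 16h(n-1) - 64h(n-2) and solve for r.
Substitute h(n) = rⁿ and divide through by rⁿ⁻²: r² - 16r + 64 = 0
Factor: (r - 8)² = 0, so r = 8 (double root).
General solution: h(n) = (A + Bn)·8ⁿ

Characteristic: r² - 16r + 64 = 0, Roots: r = 8 (double root)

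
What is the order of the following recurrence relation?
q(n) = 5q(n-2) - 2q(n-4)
The order is the largest lag k for which q(n-k) appears. Here the deepest term is q(n-4), so the order is 4.

Order 4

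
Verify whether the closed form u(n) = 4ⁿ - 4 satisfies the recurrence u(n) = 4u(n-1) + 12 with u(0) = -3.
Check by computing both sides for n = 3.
From the recurrence with u(0) = -3:
  u(0) = -3, u(1) = 0, u(2) = 12, u(3) = 60
  so the recurrence gives u(3) = 60.
From the proposed closed form u(n) = 4ⁿ - 4:
  u(3) = 60.
Both sides give 60 at n = 3, and the initial condition(s) match, so the closed form is consistent.

Yes, the closed form is correct.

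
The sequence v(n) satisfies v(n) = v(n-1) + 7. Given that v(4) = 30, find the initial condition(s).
v(4) = v(0) + 4·7, so v(0) = 30 - 28 = 2.

v(0) = 2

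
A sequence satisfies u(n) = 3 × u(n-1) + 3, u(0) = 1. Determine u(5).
Computing step by step:
u(0) = 1
u(1) = 3 × 1 + 3 = 6
u(2) = 3 × 6 + 3 = 21
u(3) = 3 × 21 + 3 = 66
u(4) = 3 × 66 + 3 = 201
u(5) = 3 × 201 + 3 = 606

606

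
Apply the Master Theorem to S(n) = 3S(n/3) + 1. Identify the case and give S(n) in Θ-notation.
Master Theorem template: S(n) = a·S(n/b) + f(n).
Here: a=3, b=3, f(n)=1
Compute log_b(a) = log_3(3) = 1.
f(n) = 1 = O(n^(1-ε)) with ε = 1. Case 1: S(n) = Θ(n^log_b(a)) = Θ(n).

Case 1: S(n) = Θ(n)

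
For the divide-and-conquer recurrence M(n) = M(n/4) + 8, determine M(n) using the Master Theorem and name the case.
Master Theorem template: M(n) = a·M(n/b) + f(n).
Here: a=1, b=4, f(n)=8
Compute log_b(a) = log_4(1) = 0.
f(n) = 8 = Θ(1). Case 2: M(n) = Θ(log n).

Case 2: M(n) = Θ(log n)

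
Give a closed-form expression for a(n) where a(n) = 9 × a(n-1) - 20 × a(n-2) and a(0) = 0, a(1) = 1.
Recurrence: a(n) = 9 × a(n-1) - 20 × a(n-2), initial: a(0) = 0, a(1) = 1.
Characteristic equation: r² - 9r + 20 = 0, which factors as (r - 5)(r - 4) = 0, so r = 5, 4. General solution a(n) = A·5ⁿ + B·4ⁿ. From a(0) = 0: A + B = 0. From a(1) = 1: 5A + 4B = 1. Solving gives A = 1, B = -1.

a(n) = 5ⁿ - 4ⁿ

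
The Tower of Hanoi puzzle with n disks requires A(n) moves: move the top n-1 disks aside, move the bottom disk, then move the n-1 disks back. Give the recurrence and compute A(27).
Moving n disks = move the top n-1 disks aside (A(n-1) moves) + move the largest disk (1 move) + move the n-1 disks back on top (A(n-1) moves), so A(n) = 2A(n-1) + 1, with A(1) = 1 (a single disk takes one move).
First terms: 1, 3, 7, 15, 31, 63, … — each is one less than a power of 2. Indeed A(n) + 1 = 2(A(n-1) + 1) with A(1) + 1 = 2, so A(n) + 1 = 2ⁿ and A(n) = 2ⁿ - 1.
Hence A(27) = 2^27 - 1 = 134217728 - 1 = 134217727.

A(n) = 2A(n-1) + 1, A(1) = 1; A(27) = 134217727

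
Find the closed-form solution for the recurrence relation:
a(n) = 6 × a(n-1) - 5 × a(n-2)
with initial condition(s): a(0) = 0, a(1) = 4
Recurrence: a(n) = 6 × a(n-1) - 5 × a(n-2), initial: a(0) = 0, a(1) = 4.
Characteristic equation: r² - 6r + 5 = 0, which factors as (r - 5)(r - 1) = 0, so r = 5, 1. General solution a(n) = A·5ⁿ + B·1ⁿ. From a(0) = 0: A + B = 0. From a(1) = 4: 5A + 1B = 4. Solving gives A = 1, B = -1.

a(n) = 5ⁿ - 1ⁿ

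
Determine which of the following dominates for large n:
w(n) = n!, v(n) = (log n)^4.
Comparing growth rates:
Growth-rate hierarchy: log n ≺ any polynomial ≺ any exponential cⁿ (c>1) ≺ n! ≺ nⁿ.
factorial dominates polylogarithmic (log n)^4 asymptotically.

w(n) grows faster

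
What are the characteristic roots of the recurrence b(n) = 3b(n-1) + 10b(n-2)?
Substitute b(n) = rⁿ and divide through by rⁿ⁻²: r² - 3r - 10 = 0
Factor: (r + 2)(r - 5) = 0, so r = -2, 5.
General solution: b(n) = A·(-2)ⁿ + B·5ⁿ

Characteristic: r² - 3r - 10 = 0, Roots: r = -2, 5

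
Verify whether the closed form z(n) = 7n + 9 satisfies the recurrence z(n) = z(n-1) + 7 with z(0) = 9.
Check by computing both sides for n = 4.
From the recurrence with z(0) = 9:
  z(0) = 9, z(1) = 16, z(2) = 23, z(3) = 30, z(4) = 37
  so the recurrence gives z(4) = 37.
From the proposed closed form z(n) = 7n + 9:
  z(4) = 37.
Both sides give 37 at n = 4, and the initial condition(s) match, so the closed form is consistent.

Yes, the closed form is correct.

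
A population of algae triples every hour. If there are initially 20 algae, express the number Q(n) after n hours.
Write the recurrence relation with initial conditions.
Each hour multiplies the count by 3, so the count after n hours depends only on the count after n-1 hours: Q(n) = 3 × Q(n-1). The starting count gives Q(0) = 20.
Unrolling n times gives the closed form Q(n) = 20 × 3ⁿ.

Q(n) = 3 × Q(n-1), Q(0) = 20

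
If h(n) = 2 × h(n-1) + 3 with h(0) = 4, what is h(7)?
Computing step by step:
h(0) = 4
h(1) = 2 × 4 + 3 = 11
h(2) = 2 × 11 + 3 = 25
h(3) = 2 × 25 + 3 = 53
h(4) = 2 × 53 + 3 = 109
h(5) = 2 × 109 + 3 = 221
h(6) = 2 × 221 + 3 = 445
h(7) = 2 × 445 + 3 = 893

893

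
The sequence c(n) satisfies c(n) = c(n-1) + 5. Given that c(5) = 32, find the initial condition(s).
c(5) = c(0) + 5·5, so c(0) = 32 - 25 = 7.

c(0) = 7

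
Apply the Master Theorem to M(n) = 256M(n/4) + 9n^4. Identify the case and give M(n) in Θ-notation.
Master Theorem template: M(n) = a·M(n/b) + f(n).
Here: a=256, b=4, f(n)=9n^4
Compute log_b(a) = log_4(256) = 4.
f(n) = 9n^4 = Θ(n^4). Case 2: M(n) = Θ(n^4 log n).

Case 2: M(n) = Θ(n^4 log n)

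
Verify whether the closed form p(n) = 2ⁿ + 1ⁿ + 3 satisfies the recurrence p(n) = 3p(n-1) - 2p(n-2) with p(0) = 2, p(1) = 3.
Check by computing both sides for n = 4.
From the recurrence with p(0) = 2, p(1) = 3:
  p(0) = 2, p(1) = 3, p(2) = 5, p(3) = 9, p(4) = 17
  so the recurrence gives p(4) = 17.
From the proposed closed form p(n) = 2ⁿ + 1ⁿ + 3:
  p(4) = 20.
The recurrence gives 17 but the closed form gives 20, so the closed form does not satisfy the recurrence.

No, the closed form is incorrect.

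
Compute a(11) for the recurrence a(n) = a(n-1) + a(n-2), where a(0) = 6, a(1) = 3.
Computing the sequence terms:
6, 3, 9, 12, 21, 33, 54, 87, 141, 228, 369, 597

597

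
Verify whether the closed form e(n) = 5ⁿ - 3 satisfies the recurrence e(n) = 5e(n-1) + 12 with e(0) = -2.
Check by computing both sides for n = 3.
From the recurrence with e(0) = -2:
  e(0) = -2, e(1) = 2, e(2) = 22, e(3) = 122
  so the recurrence gives e(3) = 122.
From the proposed closed form e(n) = 5ⁿ - 3:
  e(3) = 122.
Both sides give 122 at n = 3, and the initial condition(s) match, so the closed form is consistent.

Yes, the closed form is correct.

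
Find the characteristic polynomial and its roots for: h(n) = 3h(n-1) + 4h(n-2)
Substitute h(n) = rⁿ and divide through by rⁿ⁻²: r² - 3r - 4 = 0
Factor: (r + 1)(r - 4) = 0, so r = -1, 4.
General solution: h(n) = A·(-1)ⁿ + B·4ⁿ

Characteristic: r² - 3r - 4 = 0, Roots: r = -1, 4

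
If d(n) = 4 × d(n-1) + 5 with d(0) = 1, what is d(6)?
Computing step by step:
d(0) = 1
d(1) = 4 × 1 + 5 = 9
d(2) = 4 × 9 + 5 = 41
d(3) = 4 × 41 + 5 = 169
d(4) = 4 × 169 + 5 = 681
d(5) = 4 × 681 + 5 = 2729
d(6) = 4 × 2729 + 5 = 10921

10921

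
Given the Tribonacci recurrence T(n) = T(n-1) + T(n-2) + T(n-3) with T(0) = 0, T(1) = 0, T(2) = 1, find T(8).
Computing the sequence terms:
0, 0, 1, 1, 2, 4, 7, 13, 24

24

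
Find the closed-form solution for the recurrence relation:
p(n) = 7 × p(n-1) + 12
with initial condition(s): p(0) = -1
Recurrence: p(n) = 7 × p(n-1) + 12, initial: p(0) = -1.
Try p(n) = A·7ⁿ + C. Substituting: A·7ⁿ + C = 7(A·7ⁿ⁻¹ + C) + 12 = A·7ⁿ + 7C + 12, so C = 7C + 12, giving C = -2. Then p(0) = A - 2 = -1 gives A = 1.

p(n) = 7ⁿ - 2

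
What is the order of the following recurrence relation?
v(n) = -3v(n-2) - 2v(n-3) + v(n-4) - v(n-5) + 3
The order is the largest lag k for which v(n-k) appears. Here the deepest term is v(n-5) (the 3 term is non-homogeneous and does not affect the order), so the order is 5.

Order 5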